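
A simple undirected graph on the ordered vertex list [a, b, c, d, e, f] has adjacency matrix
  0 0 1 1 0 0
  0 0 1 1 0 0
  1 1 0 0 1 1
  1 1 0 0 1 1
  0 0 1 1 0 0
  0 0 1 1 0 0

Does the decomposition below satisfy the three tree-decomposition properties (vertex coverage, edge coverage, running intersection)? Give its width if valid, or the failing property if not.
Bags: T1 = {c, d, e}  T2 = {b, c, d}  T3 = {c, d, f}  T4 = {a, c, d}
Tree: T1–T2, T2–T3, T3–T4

Vertex coverage: the bags together contain {a, b, c, d, e, f}, the full vertex set. Edge coverage: each edge of G has both endpoints in at least one bag. Running intersection: for every vertex, the bags containing it form a connected subtree. All three properties hold, so this is a valid tree decomposition of width max|bag| − 1 = 2, and hence tw(G) ≤ 2.

Yes; width 2.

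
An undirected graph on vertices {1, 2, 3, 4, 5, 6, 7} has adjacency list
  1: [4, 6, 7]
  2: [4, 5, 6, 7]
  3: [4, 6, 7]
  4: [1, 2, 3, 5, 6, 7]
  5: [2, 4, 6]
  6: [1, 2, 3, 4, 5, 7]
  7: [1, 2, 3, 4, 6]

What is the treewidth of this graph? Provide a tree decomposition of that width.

Treewidth 3.
One such decomposition:
Bags: B1 = {1, 4, 6, 7}  B2 = {2, 4, 6, 7}  B3 = {3, 4, 6, 7}  B4 = {2, 4, 5, 6}
Tree: B1–B2, B1–B3, B2–B4

Each bag holds 4 vertices, so the decomposition has width 3, which upper-bounds the treewidth. On the other hand G contains the 4-clique {2, 4, 5, 6}. A clique must lie in a single bag of any decomposition, so no decomposition can have width below 3. Therefore the treewidth is 3.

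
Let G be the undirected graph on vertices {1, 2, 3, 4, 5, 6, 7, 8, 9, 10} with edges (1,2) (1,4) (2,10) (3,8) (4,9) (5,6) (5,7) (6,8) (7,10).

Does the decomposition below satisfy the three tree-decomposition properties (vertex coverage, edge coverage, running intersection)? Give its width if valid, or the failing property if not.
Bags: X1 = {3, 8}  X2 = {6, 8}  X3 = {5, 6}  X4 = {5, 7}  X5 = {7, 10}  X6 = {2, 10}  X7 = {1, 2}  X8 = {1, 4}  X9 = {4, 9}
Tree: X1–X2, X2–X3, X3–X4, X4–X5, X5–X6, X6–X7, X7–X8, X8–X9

Yes; width 1.

Checking the three conditions: (i) the bags cover all of {1, 2, 3, 4, 5, 6, 7, 8, 9, 10}; (ii) for each edge, some bag contains both endpoints; (iii) the bags containing any fixed vertex form a subtree. All hold, so the decomposition is valid with width 2 − 1 = 1.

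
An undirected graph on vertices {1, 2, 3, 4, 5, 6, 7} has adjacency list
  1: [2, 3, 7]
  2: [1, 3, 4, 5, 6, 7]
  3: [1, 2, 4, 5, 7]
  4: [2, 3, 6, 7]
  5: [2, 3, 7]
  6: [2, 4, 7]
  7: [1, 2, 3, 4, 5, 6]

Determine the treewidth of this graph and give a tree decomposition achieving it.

Treewidth 3.
Bags: B1 = {2, 3, 4, 7}  B2 = {2, 4, 6, 7}  B3 = {2, 3, 5, 7}  B4 = {1, 2, 3, 7}
Tree: B1–B2, B1–B3, B3–B4

The largest bag has 4 vertices, giving width 3; this decomposition certifies tw(G) ≤ 3. For the lower bound, the 4 vertices {1, 2, 3, 7} are pairwise adjacent, and any tree decomposition puts a clique entirely inside one bag — forcing width ≥ 3. Combining the bounds, tw(G) = 3.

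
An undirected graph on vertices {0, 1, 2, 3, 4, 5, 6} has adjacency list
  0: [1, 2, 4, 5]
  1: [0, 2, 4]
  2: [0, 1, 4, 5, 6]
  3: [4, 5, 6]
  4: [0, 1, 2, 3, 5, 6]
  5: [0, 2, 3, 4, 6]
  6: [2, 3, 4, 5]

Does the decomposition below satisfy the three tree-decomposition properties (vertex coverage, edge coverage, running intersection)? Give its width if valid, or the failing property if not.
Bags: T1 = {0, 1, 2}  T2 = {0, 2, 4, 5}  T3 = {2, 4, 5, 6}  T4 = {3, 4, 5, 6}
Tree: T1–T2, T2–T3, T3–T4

A tree decomposition must satisfy three properties: every vertex lies in some bag; for every edge, both endpoints lie together in some bag; and for every vertex, the bags containing it form a connected subtree. Here edge (4,1) lies in no bag, so the decomposition is invalid.

No — edge (4,1) lies in no bag.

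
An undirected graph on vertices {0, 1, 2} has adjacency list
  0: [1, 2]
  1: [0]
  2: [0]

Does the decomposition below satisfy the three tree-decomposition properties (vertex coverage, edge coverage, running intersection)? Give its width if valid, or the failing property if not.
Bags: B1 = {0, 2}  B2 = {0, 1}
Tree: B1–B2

Yes; width 1.

Every vertex of G appears in some bag (union = {0, 1, 2}); every edge is covered by a bag; and for each vertex v the set of bags containing v is connected in the bag tree. The decomposition is therefore valid. The largest bag has 2 vertices, so the width is 1.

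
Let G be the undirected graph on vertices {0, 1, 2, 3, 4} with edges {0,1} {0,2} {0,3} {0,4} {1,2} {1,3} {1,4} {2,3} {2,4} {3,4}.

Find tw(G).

A width-4 tree decomposition is:
Bags: B1 = {0, 1, 2, 3, 4}
Tree: (single bag)
A single bag containing all 5 vertices is trivially a valid decomposition of width 4. For the lower bound, the 5 vertices {0, 1, 2, 3, 4} are pairwise adjacent, and any tree decomposition puts a clique entirely inside one bag — forcing width ≥ 4. Therefore the treewidth is 4.

4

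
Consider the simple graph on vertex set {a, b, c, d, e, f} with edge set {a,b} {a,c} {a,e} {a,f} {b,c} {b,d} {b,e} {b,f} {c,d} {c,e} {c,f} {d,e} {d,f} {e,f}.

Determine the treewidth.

A width-4 tree decomposition is:
Bags: B1 = {b, c, d, e, f}  B2 = {a, b, c, e, f}
Tree: B1–B2
The largest bag has 5 vertices, giving width 4; this decomposition certifies tw(G) ≤ 4. On the other hand G contains the 5-clique {b, c, d, e, f}. A clique must lie in a single bag of any decomposition, so no decomposition can have width below 4. Combining the bounds, tw(G) = 4.

4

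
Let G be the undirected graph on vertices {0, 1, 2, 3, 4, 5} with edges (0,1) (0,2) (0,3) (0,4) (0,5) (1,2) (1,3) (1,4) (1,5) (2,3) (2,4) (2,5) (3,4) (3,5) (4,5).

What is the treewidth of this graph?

A width-5 tree decomposition is:
Bags: B1 = {0, 1, 2, 3, 4, 5}
Tree: (single bag)
With just one bag of size 6, the width is 6 − 1 = 5, so tw(G) ≤ 5. For the lower bound, the 6 vertices {0, 1, 2, 3, 4, 5} are pairwise adjacent, and any tree decomposition puts a clique entirely inside one bag — forcing width ≥ 5. Combining the bounds, tw(G) = 5.

5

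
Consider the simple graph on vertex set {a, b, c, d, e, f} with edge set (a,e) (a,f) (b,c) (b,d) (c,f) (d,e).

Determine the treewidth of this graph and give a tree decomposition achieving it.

Treewidth 2.
Bags: B1 = {b, c, f}  B2 = {a, b, f}  B3 = {a, b, e}  B4 = {b, d, e}
Tree: B1–B2, B2–B3, B3–B4

The largest bag has 3 vertices, giving width 2; this decomposition certifies tw(G) ≤ 2. The edges b–c–f–a–e–d–b form a cycle, so G is not a tree and its treewidth is at least 2. The upper and lower bounds meet at 2, so that is the treewidth.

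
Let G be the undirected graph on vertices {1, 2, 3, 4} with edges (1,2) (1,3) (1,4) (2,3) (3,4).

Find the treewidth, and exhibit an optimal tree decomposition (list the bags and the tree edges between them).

Treewidth 2.
One such decomposition:
Bags: B1 = {1, 2, 3}  B2 = {1, 3, 4}
Tree: B1–B2

Every bag has size at most 3, so the width is 3 − 1 = 2 and tw(G) ≤ 2. On the other hand G contains the 3-clique {1, 2, 3}. A clique must lie in a single bag of any decomposition, so no decomposition can have width below 2. The upper and lower bounds meet at 2, so that is the treewidth.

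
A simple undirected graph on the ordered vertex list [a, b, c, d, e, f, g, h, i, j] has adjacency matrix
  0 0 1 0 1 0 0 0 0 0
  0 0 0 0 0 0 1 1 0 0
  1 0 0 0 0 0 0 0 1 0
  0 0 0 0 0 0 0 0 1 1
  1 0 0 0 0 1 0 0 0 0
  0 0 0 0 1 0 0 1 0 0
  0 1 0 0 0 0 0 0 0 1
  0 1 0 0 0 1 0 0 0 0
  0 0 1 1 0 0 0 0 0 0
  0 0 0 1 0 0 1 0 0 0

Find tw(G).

2

A width-2 tree decomposition is:
Bags: B1 = {d, i, j}  B2 = {c, i, j}  B3 = {a, c, j}  B4 = {a, e, j}  B5 = {e, f, j}  B6 = {f, h, j}  B7 = {b, h, j}  B8 = {b, g, j}
Tree: B1–B2, B2–B3, B3–B4, B4–B5, B5–B6, B6–B7, B7–B8
Each bag holds 3 vertices, so the decomposition has width 2, which upper-bounds the treewidth. Since j–d–i–c–a–e–f–h–b–g–j is a cycle in G, G is not acyclic. Forests are exactly the graphs of treewidth ≤ 1, so tw(G) ≥ 2. Combining the bounds, tw(G) = 2.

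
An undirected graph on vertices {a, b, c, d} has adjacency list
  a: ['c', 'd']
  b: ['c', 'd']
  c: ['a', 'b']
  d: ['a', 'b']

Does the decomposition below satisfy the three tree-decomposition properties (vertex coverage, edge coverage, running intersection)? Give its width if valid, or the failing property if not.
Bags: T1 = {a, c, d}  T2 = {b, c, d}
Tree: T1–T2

Every vertex of G appears in some bag (union = {a, b, c, d}); every edge is covered by a bag; and for each vertex v the set of bags containing v is connected in the bag tree. The decomposition is therefore valid. The largest bag has 3 vertices, so the width is 2.

Yes; width 2.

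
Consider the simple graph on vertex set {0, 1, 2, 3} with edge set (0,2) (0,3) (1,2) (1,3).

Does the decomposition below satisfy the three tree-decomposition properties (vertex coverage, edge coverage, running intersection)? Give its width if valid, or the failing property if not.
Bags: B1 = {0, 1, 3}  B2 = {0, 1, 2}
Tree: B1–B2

Yes; width 2.

Checking the three conditions: (i) the bags cover all of {0, 1, 2, 3}; (ii) for each edge, some bag contains both endpoints; (iii) the bags containing any fixed vertex form a subtree. All hold, so the decomposition is valid with width 3 − 1 = 2.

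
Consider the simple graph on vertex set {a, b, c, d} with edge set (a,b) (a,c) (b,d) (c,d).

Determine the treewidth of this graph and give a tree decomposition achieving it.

The largest bag has 3 vertices, giving width 2; this decomposition certifies tw(G) ≤ 2. For the lower bound, G contains the cycle c–a–b–d–c, so G is not a forest; only forests have treewidth ≤ 1, hence tw(G) ≥ 2. Combining the bounds, tw(G) = 2.

Treewidth 2.
One such decomposition:
Bags: B1 = {a, b, c}  B2 = {b, c, d}
Tree: B1–B2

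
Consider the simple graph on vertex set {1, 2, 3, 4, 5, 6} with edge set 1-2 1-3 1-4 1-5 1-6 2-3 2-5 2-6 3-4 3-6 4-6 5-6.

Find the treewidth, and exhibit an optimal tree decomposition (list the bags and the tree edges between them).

The largest bag has 4 vertices, giving width 3; this decomposition certifies tw(G) ≤ 3. On the other hand G contains the 4-clique {1, 2, 3, 6}. A clique must lie in a single bag of any decomposition, so no decomposition can have width below 3. Combining the bounds, tw(G) = 3.

Treewidth 3.
One such decomposition:
Bags: B1 = {1, 3, 4, 6}  B2 = {1, 2, 3, 6}  B3 = {1, 2, 5, 6}
Tree: B1–B2, B2–B3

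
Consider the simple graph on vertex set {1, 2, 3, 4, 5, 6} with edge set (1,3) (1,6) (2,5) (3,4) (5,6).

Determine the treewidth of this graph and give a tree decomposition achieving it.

Each bag holds 2 vertices, so the decomposition has width 1, which upper-bounds the treewidth. G has an edge, so its treewidth is at least 1. Combining the bounds, tw(G) = 1.

Treewidth 1.
Bags: B1 = {2, 5}  B2 = {5, 6}  B3 = {1, 6}  B4 = {1, 3}  B5 = {3, 4}
Tree: B1–B2, B2–B3, B3–B4, B4–B5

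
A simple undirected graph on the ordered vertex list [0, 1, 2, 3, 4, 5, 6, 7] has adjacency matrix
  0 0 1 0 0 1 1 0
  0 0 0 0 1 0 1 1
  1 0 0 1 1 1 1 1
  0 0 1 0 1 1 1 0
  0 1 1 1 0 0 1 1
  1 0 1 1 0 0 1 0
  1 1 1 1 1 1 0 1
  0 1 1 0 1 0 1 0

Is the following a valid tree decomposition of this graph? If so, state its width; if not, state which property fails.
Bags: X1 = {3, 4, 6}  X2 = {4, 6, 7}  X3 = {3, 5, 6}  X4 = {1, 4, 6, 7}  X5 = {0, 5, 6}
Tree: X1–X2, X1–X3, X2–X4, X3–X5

A tree decomposition must satisfy three properties: every vertex lies in some bag; for every edge, both endpoints lie together in some bag; and for every vertex, the bags containing it form a connected subtree. Here vertex 2 appears in no bag, so the decomposition is invalid.

No — vertex 2 appears in no bag.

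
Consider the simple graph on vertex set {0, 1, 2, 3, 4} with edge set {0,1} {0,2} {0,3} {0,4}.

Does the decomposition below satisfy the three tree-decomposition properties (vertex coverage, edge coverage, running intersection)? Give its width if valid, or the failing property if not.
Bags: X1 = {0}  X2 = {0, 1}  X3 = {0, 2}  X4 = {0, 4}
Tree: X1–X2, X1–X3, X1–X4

A tree decomposition must satisfy three properties: every vertex lies in some bag; for every edge, both endpoints lie together in some bag; and for every vertex, the bags containing it form a connected subtree. Here vertex 3 appears in no bag, so the decomposition is invalid.

No — vertex 3 appears in no bag.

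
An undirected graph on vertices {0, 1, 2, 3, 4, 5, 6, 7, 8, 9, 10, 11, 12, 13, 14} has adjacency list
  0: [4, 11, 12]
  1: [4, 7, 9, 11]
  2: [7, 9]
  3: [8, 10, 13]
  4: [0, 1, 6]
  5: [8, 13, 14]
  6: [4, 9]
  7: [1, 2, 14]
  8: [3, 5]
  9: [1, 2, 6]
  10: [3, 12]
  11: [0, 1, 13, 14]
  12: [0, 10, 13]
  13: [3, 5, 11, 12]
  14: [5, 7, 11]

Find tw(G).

A width-3 tree decomposition is:
Bags: B1 = {3, 5, 8, 10}  B2 = {3, 5, 10, 13}  B3 = {5, 10, 12, 13}  B4 = {5, 12, 13, 14}  B5 = {11, 12, 13, 14}  B6 = {0, 11, 12, 14}  B7 = {0, 7, 11, 14}  B8 = {0, 1, 7, 11}  B9 = {0, 1, 4, 7}  B10 = {1, 2, 4, 7}  B11 = {1, 2, 4, 9}  B12 = {2, 4, 6, 9}
Tree: B1–B2, B2–B3, B3–B4, B4–B5, B5–B6, B6–B7, B7–B8, B8–B9, B9–B10, B10–B11, B11–B12
The largest bag has 4 vertices, giving width 3; this decomposition certifies tw(G) ≤ 3. For the lower bound: the 4 vertex sets {3,8,10}, {5}, {13}, {0,11,12,14} are disjoint, each induces a connected subgraph, and every pair is joined by at least one edge of G. Contracting each set to a single vertex therefore yields K_{4} as a minor, and since treewidth is minor-monotone, tw(G) ≥ tw(K_{4}) = 3. Therefore the treewidth is 3.

3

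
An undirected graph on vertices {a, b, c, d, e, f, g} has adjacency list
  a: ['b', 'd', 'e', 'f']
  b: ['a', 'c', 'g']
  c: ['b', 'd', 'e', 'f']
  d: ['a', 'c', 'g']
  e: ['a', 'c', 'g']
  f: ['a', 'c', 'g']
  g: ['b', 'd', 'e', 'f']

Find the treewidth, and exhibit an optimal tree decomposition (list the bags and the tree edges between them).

Treewidth 3.
One optimal decomposition is:
Bags: B1 = {a, c, d, g}  B2 = {a, c, f, g}  B3 = {a, b, c, g}  B4 = {a, c, e, g}
Tree: B1–B2, B2–B3, B3–B4

Every bag has size at most 4, so the width is 4 − 1 = 3 and tw(G) ≤ 3. For the lower bound: the 4 vertex sets {a,d}, {c,f}, {g}, {b} are disjoint, each induces a connected subgraph, and every pair is joined by at least one edge of G. Contracting each set to a single vertex therefore yields K_{4} as a minor, and since treewidth is minor-monotone, tw(G) ≥ tw(K_{4}) = 3. Therefore the treewidth is 3.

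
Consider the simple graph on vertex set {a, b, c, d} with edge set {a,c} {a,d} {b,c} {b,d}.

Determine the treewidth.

2

A width-2 tree decomposition is:
Bags: B1 = {a, c, d}  B2 = {b, c, d}
Tree: B1–B2
Each bag holds 3 vertices, so the decomposition has width 2, which upper-bounds the treewidth. The edges c–a–d–b–c form a cycle, so G is not a tree and its treewidth is at least 2. The upper and lower bounds meet at 2, so that is the treewidth.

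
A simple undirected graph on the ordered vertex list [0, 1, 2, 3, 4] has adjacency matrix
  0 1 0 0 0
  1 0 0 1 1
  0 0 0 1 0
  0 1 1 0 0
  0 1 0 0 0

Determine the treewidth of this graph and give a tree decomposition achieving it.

Each bag holds 2 vertices, so the decomposition has width 1, which upper-bounds the treewidth. Any graph with an edge has treewidth ≥ 1, and G has the edge 1–3. Hence tw(G) = 1 exactly.

Treewidth 1.
One such decomposition:
Bags: B1 = {1, 3}  B2 = {1, 4}  B3 = {2, 3}  B4 = {0, 1}
Tree: B1–B2, B1–B3, B1–B4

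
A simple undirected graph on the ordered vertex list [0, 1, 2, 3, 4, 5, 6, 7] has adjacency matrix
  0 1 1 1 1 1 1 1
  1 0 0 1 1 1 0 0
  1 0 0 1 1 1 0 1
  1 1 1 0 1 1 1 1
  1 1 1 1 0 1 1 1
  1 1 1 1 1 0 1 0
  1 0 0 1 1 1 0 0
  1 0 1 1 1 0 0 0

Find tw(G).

A width-4 tree decomposition is:
Bags: B1 = {0, 2, 3, 4, 5}  B2 = {0, 2, 3, 4, 7}  B3 = {0, 3, 4, 5, 6}  B4 = {0, 1, 3, 4, 5}
Tree: B1–B2, B1–B3, B3–B4
Every bag has size at most 5, so the width is 5 − 1 = 4 and tw(G) ≤ 4. On the other hand G contains the 5-clique {0, 1, 3, 4, 5}. A clique must lie in a single bag of any decomposition, so no decomposition can have width below 4. The upper and lower bounds meet at 4, so that is the treewidth.

4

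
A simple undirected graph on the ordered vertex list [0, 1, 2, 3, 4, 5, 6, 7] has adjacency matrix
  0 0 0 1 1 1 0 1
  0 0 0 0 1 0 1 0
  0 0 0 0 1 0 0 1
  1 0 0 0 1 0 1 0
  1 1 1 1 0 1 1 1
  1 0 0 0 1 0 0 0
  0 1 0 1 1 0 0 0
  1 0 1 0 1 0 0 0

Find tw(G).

2

A width-2 tree decomposition is:
Bags: B1 = {0, 3, 4}  B2 = {0, 4, 7}  B3 = {3, 4, 6}  B4 = {1, 4, 6}  B5 = {0, 4, 5}  B6 = {2, 4, 7}
Tree: B1–B2, B1–B3, B3–B4, B2–B5, B2–B6
Each bag holds 3 vertices, so the decomposition has width 2, which upper-bounds the treewidth. On the other hand G contains the 3-clique {0, 3, 4}. A clique must lie in a single bag of any decomposition, so no decomposition can have width below 2. Combining the bounds, tw(G) = 2.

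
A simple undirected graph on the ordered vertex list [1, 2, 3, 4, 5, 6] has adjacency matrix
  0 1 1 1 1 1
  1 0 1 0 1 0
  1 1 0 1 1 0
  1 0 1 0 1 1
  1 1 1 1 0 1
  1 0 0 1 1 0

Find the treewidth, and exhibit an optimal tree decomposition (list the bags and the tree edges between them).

Treewidth 3.
One such decomposition:
Bags: B1 = {1, 2, 3, 5}  B2 = {1, 3, 4, 5}  B3 = {1, 4, 5, 6}
Tree: B1–B2, B2–B3

The largest bag has 4 vertices, giving width 3; this decomposition certifies tw(G) ≤ 3. For the lower bound, the 4 vertices {1, 2, 3, 5} are pairwise adjacent, and any tree decomposition puts a clique entirely inside one bag — forcing width ≥ 3. Therefore the treewidth is 3.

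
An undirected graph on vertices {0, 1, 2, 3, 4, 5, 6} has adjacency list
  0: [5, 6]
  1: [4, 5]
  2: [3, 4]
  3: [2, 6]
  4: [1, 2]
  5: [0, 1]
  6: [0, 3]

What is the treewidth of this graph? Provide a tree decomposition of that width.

Treewidth 2.
Bags: B1 = {2, 3, 6}  B2 = {2, 4, 6}  B3 = {1, 4, 6}  B4 = {1, 5, 6}  B5 = {0, 5, 6}
Tree: B1–B2, B2–B3, B3–B4, B4–B5

Each bag holds 3 vertices, so the decomposition has width 2, which upper-bounds the treewidth. The edges 6–3–2–4–1–5–0–6 form a cycle, so G is not a tree and its treewidth is at least 2. Therefore the treewidth is 2.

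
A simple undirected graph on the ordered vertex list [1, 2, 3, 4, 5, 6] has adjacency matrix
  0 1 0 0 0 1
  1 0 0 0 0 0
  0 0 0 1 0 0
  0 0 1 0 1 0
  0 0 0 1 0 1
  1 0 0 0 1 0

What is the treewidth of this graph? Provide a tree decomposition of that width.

Treewidth 1.
One optimal decomposition is:
Bags: B1 = {3, 4}  B2 = {4, 5}  B3 = {5, 6}  B4 = {1, 6}  B5 = {1, 2}
Tree: B1–B2, B2–B3, B3–B4, B4–B5

The largest bag has 2 vertices, giving width 1; this decomposition certifies tw(G) ≤ 1. G has an edge, so its treewidth is at least 1. Therefore the treewidth is 1.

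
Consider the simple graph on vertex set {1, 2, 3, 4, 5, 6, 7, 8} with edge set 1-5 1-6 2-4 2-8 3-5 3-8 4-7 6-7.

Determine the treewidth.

A width-2 tree decomposition is:
Bags: B1 = {1, 3, 5}  B2 = {1, 3, 6}  B3 = {3, 6, 7}  B4 = {3, 4, 7}  B5 = {2, 3, 4}  B6 = {2, 3, 8}
Tree: B1–B2, B2–B3, B3–B4, B4–B5, B5–B6
The largest bag has 3 vertices, giving width 2; this decomposition certifies tw(G) ≤ 2. Since 3–5–1–6–7–4–2–8–3 is a cycle in G, G is not acyclic. Forests are exactly the graphs of treewidth ≤ 1, so tw(G) ≥ 2. The upper and lower bounds meet at 2, so that is the treewidth.

2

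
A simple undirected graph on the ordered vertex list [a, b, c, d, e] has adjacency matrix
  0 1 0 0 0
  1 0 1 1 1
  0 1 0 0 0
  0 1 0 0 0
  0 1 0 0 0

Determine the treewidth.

1

A width-1 tree decomposition is:
Bags: B1 = {b, e}  B2 = {b, d}  B3 = {a, b}  B4 = {b, c}
Tree: B1–B2, B2–B3, B1–B4
The largest bag has 2 vertices, giving width 1; this decomposition certifies tw(G) ≤ 1. Since G has at least one edge (e.g. b–e), it is not an edgeless graph, so tw(G) ≥ 1. Combining the bounds, tw(G) = 1.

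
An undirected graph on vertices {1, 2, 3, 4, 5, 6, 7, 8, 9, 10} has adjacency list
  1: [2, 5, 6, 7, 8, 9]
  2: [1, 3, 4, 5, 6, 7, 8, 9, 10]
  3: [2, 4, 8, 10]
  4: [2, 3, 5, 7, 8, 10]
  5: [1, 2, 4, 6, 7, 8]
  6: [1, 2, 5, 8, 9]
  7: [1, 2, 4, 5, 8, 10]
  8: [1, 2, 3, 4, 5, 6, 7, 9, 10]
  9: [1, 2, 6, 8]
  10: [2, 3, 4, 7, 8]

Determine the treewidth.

A width-4 tree decomposition is:
Bags: B1 = {1, 2, 5, 7, 8}  B2 = {1, 2, 5, 6, 8}  B3 = {2, 4, 5, 7, 8}  B4 = {2, 4, 7, 8, 10}  B5 = {1, 2, 6, 8, 9}  B6 = {2, 3, 4, 8, 10}
Tree: B1–B2, B1–B3, B3–B4, B2–B5, B4–B6
Every bag has size at most 5, so the width is 5 − 1 = 4 and tw(G) ≤ 4. Conversely, {1, 2, 6, 8, 9} is a clique of size 5, and the vertices of any clique must share a bag in every tree decomposition; so some bag has ≥ 5 vertices and tw(G) ≥ 4. Therefore the treewidth is 4.

4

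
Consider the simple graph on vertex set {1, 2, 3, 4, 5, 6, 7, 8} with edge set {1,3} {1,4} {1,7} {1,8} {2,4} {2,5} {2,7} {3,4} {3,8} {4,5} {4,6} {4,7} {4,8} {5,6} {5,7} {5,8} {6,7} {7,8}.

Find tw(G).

A width-3 tree decomposition is:
Bags: B1 = {2, 4, 5, 7}  B2 = {4, 5, 6, 7}  B3 = {4, 5, 7, 8}  B4 = {1, 4, 7, 8}  B5 = {1, 3, 4, 8}
Tree: B1–B2, B2–B3, B3–B4, B4–B5
Every bag has size at most 4, so the width is 4 − 1 = 3 and tw(G) ≤ 3. For the lower bound, the 4 vertices {1, 3, 4, 8} are pairwise adjacent, and any tree decomposition puts a clique entirely inside one bag — forcing width ≥ 3. Hence tw(G) = 3 exactly.

3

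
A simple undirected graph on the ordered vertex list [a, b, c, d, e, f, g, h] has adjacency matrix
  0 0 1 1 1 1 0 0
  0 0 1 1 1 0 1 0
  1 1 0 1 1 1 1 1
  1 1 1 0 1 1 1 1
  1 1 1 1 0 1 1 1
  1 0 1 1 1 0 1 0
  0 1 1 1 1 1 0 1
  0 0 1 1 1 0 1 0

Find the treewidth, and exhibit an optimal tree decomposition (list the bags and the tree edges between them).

The largest bag has 5 vertices, giving width 4; this decomposition certifies tw(G) ≤ 4. Conversely, {c, d, e, g, h} is a clique of size 5, and the vertices of any clique must share a bag in every tree decomposition; so some bag has ≥ 5 vertices and tw(G) ≥ 4. Combining the bounds, tw(G) = 4.

Treewidth 4.
One optimal decomposition is:
Bags: B1 = {c, d, e, f, g}  B2 = {b, c, d, e, g}  B3 = {c, d, e, g, h}  B4 = {a, c, d, e, f}
Tree: B1–B2, B1–B3, B1–B4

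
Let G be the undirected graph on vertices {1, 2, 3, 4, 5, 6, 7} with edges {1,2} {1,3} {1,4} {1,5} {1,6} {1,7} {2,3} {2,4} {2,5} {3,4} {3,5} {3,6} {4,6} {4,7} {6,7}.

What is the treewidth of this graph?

A width-3 tree decomposition is:
Bags: B1 = {1, 2, 3, 5}  B2 = {1, 2, 3, 4}  B3 = {1, 3, 4, 6}  B4 = {1, 4, 6, 7}
Tree: B1–B2, B2–B3, B3–B4
Each bag holds 4 vertices, so the decomposition has width 3, which upper-bounds the treewidth. For the lower bound, the 4 vertices {1, 2, 3, 4} are pairwise adjacent, and any tree decomposition puts a clique entirely inside one bag — forcing width ≥ 3. Therefore the treewidth is 3.

3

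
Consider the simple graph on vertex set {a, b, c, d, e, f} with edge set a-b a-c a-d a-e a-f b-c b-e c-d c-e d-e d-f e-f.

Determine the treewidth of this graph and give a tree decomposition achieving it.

Treewidth 3.
Bags: B1 = {a, c, d, e}  B2 = {a, b, c, e}  B3 = {a, d, e, f}
Tree: B1–B2, B1–B3

Every bag has size at most 4, so the width is 4 − 1 = 3 and tw(G) ≤ 3. On the other hand G contains the 4-clique {a, c, d, e}. A clique must lie in a single bag of any decomposition, so no decomposition can have width below 3. The upper and lower bounds meet at 3, so that is the treewidth.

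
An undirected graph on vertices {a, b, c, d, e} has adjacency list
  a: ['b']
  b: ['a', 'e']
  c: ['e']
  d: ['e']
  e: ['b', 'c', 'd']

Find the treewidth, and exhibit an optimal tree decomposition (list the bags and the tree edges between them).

The largest bag has 2 vertices, giving width 1; this decomposition certifies tw(G) ≤ 1. G has an edge, so its treewidth is at least 1. The upper and lower bounds meet at 1, so that is the treewidth.

Treewidth 1.
One optimal decomposition is:
Bags: B1 = {a, b}  B2 = {b, e}  B3 = {d, e}  B4 = {c, e}
Tree: B1–B2, B2–B3, B2–B4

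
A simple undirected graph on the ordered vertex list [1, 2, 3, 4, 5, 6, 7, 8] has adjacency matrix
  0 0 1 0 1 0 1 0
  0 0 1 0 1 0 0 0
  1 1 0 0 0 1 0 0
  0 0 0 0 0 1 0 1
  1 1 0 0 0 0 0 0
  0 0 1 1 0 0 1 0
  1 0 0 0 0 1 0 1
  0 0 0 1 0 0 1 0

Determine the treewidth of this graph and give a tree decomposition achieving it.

Treewidth 2.
One such decomposition:
Bags: B1 = {4, 7, 8}  B2 = {4, 6, 7}  B3 = {1, 6, 7}  B4 = {1, 3, 6}  B5 = {1, 3, 5}  B6 = {2, 3, 5}
Tree: B1–B2, B2–B3, B3–B4, B4–B5, B5–B6

Every bag has size at most 3, so the width is 3 − 1 = 2 and tw(G) ≤ 2. The edges 8–4–6–7–8 form a cycle, so G is not a tree and its treewidth is at least 2. The upper and lower bounds meet at 2, so that is the treewidth.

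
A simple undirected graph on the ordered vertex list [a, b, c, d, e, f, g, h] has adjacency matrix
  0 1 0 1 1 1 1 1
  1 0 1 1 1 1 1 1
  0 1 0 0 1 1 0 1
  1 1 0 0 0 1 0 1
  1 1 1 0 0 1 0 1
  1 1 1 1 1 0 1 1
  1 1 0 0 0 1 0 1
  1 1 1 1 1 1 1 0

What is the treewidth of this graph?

A width-4 tree decomposition is:
Bags: B1 = {a, b, f, g, h}  B2 = {a, b, e, f, h}  B3 = {a, b, d, f, h}  B4 = {b, c, e, f, h}
Tree: B1–B2, B1–B3, B2–B4
Each bag holds 5 vertices, so the decomposition has width 4, which upper-bounds the treewidth. Conversely, {b, c, e, f, h} is a clique of size 5, and the vertices of any clique must share a bag in every tree decomposition; so some bag has ≥ 5 vertices and tw(G) ≥ 4. The upper and lower bounds meet at 4, so that is the treewidth.

4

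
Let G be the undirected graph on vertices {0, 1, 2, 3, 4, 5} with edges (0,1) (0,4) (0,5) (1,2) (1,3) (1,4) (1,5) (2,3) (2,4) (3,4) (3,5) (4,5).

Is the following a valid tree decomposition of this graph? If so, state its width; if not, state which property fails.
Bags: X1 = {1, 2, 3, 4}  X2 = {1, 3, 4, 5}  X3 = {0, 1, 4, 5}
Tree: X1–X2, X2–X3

Every vertex of G appears in some bag (union = {0, 1, 2, 3, 4, 5}); every edge is covered by a bag; and for each vertex v the set of bags containing v is connected in the bag tree. The decomposition is therefore valid. The largest bag has 4 vertices, so the width is 3.

Yes; width 3.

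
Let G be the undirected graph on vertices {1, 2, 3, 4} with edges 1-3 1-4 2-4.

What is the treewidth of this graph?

A width-1 tree decomposition is:
Bags: B1 = {2, 4}  B2 = {1, 4}  B3 = {1, 3}
Tree: B1–B2, B2–B3
Each bag holds 2 vertices, so the decomposition has width 1, which upper-bounds the treewidth. Since G has at least one edge (e.g. 2–4), it is not an edgeless graph, so tw(G) ≥ 1. The upper and lower bounds meet at 1, so that is the treewidth.

1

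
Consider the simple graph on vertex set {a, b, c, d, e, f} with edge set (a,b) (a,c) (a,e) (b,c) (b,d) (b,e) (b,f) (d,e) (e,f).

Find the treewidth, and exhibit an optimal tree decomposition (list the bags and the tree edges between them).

Treewidth 2.
One such decomposition:
Bags: B1 = {a, b, e}  B2 = {a, b, c}  B3 = {b, d, e}  B4 = {b, e, f}
Tree: B1–B2, B1–B3, B3–B4

Every bag has size at most 3, so the width is 3 − 1 = 2 and tw(G) ≤ 2. Conversely, {b, d, e} is a clique of size 3, and the vertices of any clique must share a bag in every tree decomposition; so some bag has ≥ 3 vertices and tw(G) ≥ 2. Combining the bounds, tw(G) = 2.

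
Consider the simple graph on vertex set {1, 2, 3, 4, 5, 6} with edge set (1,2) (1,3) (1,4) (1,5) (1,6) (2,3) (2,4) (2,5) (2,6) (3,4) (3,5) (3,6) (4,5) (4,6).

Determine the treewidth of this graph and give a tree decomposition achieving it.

Treewidth 4.
One such decomposition:
Bags: B1 = {1, 2, 3, 4, 5}  B2 = {1, 2, 3, 4, 6}
Tree: B1–B2

Each bag holds 5 vertices, so the decomposition has width 4, which upper-bounds the treewidth. Conversely, {1, 2, 3, 4, 5} is a clique of size 5, and the vertices of any clique must share a bag in every tree decomposition; so some bag has ≥ 5 vertices and tw(G) ≥ 4. Therefore the treewidth is 4.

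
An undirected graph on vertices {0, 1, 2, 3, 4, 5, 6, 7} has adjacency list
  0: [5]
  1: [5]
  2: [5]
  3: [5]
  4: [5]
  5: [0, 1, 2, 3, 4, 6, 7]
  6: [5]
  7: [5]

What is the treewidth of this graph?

A width-1 tree decomposition is:
Bags: B1 = {5, 6}  B2 = {1, 5}  B3 = {3, 5}  B4 = {0, 5}  B5 = {4, 5}  B6 = {2, 5}  B7 = {5, 7}
Tree: B1–B2, B2–B3, B2–B4, B2–B5, B2–B6, B4–B7
The largest bag has 2 vertices, giving width 1; this decomposition certifies tw(G) ≤ 1. Since G has at least one edge (e.g. 6–5), it is not an edgeless graph, so tw(G) ≥ 1. Combining the bounds, tw(G) = 1.

1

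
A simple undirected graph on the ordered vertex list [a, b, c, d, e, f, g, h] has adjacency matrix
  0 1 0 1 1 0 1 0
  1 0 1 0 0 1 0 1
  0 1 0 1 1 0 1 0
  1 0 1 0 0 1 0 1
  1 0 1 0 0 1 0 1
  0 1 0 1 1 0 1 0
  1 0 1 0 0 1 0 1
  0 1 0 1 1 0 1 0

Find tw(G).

4

A width-4 tree decomposition is:
Bags: B1 = {a, c, d, f, h}  B2 = {a, c, e, f, h}  B3 = {a, c, f, g, h}  B4 = {a, b, c, f, h}
Tree: B1–B2, B2–B3, B3–B4
Each bag holds 5 vertices, so the decomposition has width 4, which upper-bounds the treewidth. For the lower bound: the 5 vertex sets {c,d}, {e,f}, {a,g}, {h}, {b} are disjoint, each induces a connected subgraph, and every pair is joined by at least one edge of G. Contracting each set to a single vertex therefore yields K_{5} as a minor, and since treewidth is minor-monotone, tw(G) ≥ tw(K_{5}) = 4. Therefore the treewidth is 4.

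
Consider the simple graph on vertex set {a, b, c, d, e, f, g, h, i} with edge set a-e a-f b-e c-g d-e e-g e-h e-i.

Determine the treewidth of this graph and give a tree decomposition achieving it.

Every bag has size at most 2, so the width is 2 − 1 = 1 and tw(G) ≤ 1. Since G has at least one edge (e.g. e–g), it is not an edgeless graph, so tw(G) ≥ 1. Combining the bounds, tw(G) = 1.

Treewidth 1.
One optimal decomposition is:
Bags: B1 = {e, g}  B2 = {d, e}  B3 = {b, e}  B4 = {e, h}  B5 = {a, e}  B6 = {c, g}  B7 = {a, f}  B8 = {e, i}
Tree: B1–B2, B1–B3, B3–B4, B3–B5, B1–B6, B5–B7, B2–B8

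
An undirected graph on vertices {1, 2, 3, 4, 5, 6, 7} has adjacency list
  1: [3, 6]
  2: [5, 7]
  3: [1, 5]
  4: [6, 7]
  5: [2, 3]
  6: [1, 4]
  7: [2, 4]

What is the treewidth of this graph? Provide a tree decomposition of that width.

Treewidth 2.
One such decomposition:
Bags: B1 = {1, 4, 6}  B2 = {1, 4, 7}  B3 = {1, 2, 7}  B4 = {1, 2, 5}  B5 = {1, 3, 5}
Tree: B1–B2, B2–B3, B3–B4, B4–B5

The largest bag has 3 vertices, giving width 2; this decomposition certifies tw(G) ≤ 2. The edges 1–6–4–7–2–5–3–1 form a cycle, so G is not a tree and its treewidth is at least 2. Combining the bounds, tw(G) = 2.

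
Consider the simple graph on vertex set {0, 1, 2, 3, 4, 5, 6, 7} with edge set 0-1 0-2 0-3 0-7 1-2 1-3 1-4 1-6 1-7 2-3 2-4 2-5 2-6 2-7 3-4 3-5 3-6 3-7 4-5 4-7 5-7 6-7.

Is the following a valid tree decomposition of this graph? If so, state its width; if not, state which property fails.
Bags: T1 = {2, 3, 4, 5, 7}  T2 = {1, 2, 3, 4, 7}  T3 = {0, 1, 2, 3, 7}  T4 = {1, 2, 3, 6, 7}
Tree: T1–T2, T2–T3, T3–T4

Yes; width 4.

Vertex coverage: the bags together contain {0, 1, 2, 3, 4, 5, 6, 7}, the full vertex set. Edge coverage: each edge of G has both endpoints in at least one bag. Running intersection: for every vertex, the bags containing it form a connected subtree. All three properties hold, so this is a valid tree decomposition of width max|bag| − 1 = 4, and hence tw(G) ≤ 4.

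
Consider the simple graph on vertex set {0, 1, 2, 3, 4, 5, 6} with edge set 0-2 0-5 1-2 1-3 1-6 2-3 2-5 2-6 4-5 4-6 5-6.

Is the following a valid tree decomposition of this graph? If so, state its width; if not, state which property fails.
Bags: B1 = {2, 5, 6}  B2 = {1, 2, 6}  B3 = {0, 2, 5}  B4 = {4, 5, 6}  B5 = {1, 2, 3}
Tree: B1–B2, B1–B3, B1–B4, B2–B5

Yes; width 2.

Every vertex of G appears in some bag (union = {0, 1, 2, 3, 4, 5, 6}); every edge is covered by a bag; and for each vertex v the set of bags containing v is connected in the bag tree. The decomposition is therefore valid. The largest bag has 3 vertices, so the width is 2.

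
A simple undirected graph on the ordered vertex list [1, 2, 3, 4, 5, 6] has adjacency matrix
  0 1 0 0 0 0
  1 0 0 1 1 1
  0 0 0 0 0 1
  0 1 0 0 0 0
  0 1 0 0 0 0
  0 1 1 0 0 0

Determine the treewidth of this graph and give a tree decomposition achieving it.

Every bag has size at most 2, so the width is 2 − 1 = 1 and tw(G) ≤ 1. Since G has at least one edge (e.g. 2–5), it is not an edgeless graph, so tw(G) ≥ 1. Therefore the treewidth is 1.

Treewidth 1.
One such decomposition:
Bags: B1 = {2, 5}  B2 = {2, 6}  B3 = {2, 4}  B4 = {3, 6}  B5 = {1, 2}
Tree: B1–B2, B1–B3, B2–B4, B1–B5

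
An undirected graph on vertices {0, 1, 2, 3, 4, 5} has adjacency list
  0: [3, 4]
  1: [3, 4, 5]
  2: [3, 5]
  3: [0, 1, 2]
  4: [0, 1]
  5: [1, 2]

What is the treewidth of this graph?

A width-2 tree decomposition is:
Bags: B1 = {2, 3, 5}  B2 = {1, 3, 5}  B3 = {0, 1, 3}  B4 = {0, 1, 4}
Tree: B1–B2, B2–B3, B3–B4
The largest bag has 3 vertices, giving width 2; this decomposition certifies tw(G) ≤ 2. For the lower bound, G contains the cycle 2–5–1–3–2, so G is not a forest; only forests have treewidth ≤ 1, hence tw(G) ≥ 2. Combining the bounds, tw(G) = 2.

2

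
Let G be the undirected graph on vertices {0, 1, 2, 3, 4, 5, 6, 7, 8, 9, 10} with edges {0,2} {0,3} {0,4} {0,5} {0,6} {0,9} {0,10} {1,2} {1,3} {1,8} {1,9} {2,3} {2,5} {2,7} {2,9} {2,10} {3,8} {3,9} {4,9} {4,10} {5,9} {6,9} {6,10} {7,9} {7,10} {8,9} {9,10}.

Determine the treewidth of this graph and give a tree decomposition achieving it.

Treewidth 3.
One optimal decomposition is:
Bags: B1 = {0, 4, 9, 10}  B2 = {0, 2, 9, 10}  B3 = {0, 2, 3, 9}  B4 = {0, 2, 5, 9}  B5 = {1, 2, 3, 9}  B6 = {2, 7, 9, 10}  B7 = {1, 3, 8, 9}  B8 = {0, 6, 9, 10}
Tree: B1–B2, B2–B3, B2–B4, B3–B5, B2–B6, B5–B7, B2–B8

The largest bag has 4 vertices, giving width 3; this decomposition certifies tw(G) ≤ 3. On the other hand G contains the 4-clique {0, 2, 9, 10}. A clique must lie in a single bag of any decomposition, so no decomposition can have width below 3. The upper and lower bounds meet at 3, so that is the treewidth.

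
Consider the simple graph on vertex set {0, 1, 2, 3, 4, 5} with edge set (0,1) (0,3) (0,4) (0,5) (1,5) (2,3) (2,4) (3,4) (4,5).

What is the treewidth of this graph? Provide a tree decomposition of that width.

Treewidth 2.
One optimal decomposition is:
Bags: B1 = {0, 3, 4}  B2 = {0, 4, 5}  B3 = {2, 3, 4}  B4 = {0, 1, 5}
Tree: B1–B2, B1–B3, B2–B4

Each bag holds 3 vertices, so the decomposition has width 2, which upper-bounds the treewidth. Conversely, {0, 1, 5} is a clique of size 3, and the vertices of any clique must share a bag in every tree decomposition; so some bag has ≥ 3 vertices and tw(G) ≥ 2. The upper and lower bounds meet at 2, so that is the treewidth.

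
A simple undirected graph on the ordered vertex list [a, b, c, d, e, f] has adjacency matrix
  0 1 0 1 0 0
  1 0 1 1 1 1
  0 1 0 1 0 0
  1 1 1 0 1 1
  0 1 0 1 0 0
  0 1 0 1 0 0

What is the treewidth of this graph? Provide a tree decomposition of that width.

Treewidth 2.
One optimal decomposition is:
Bags: B1 = {a, b, d}  B2 = {b, d, f}  B3 = {b, c, d}  B4 = {b, d, e}
Tree: B1–B2, B1–B3, B2–B4

Each bag holds 3 vertices, so the decomposition has width 2, which upper-bounds the treewidth. Conversely, {b, d, e} is a clique of size 3, and the vertices of any clique must share a bag in every tree decomposition; so some bag has ≥ 3 vertices and tw(G) ≥ 2. The upper and lower bounds meet at 2, so that is the treewidth.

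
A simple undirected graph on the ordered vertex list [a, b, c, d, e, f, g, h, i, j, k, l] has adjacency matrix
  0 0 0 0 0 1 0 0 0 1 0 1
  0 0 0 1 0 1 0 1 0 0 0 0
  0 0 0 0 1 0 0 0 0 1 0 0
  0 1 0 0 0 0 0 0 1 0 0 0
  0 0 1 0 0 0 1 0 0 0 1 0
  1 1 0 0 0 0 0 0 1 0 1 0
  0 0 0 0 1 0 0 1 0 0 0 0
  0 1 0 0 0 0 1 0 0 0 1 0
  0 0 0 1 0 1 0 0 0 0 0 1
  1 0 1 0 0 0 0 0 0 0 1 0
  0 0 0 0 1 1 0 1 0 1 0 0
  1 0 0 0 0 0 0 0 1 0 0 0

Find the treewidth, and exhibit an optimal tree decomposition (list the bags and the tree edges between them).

Treewidth 3.
Bags: B1 = {a, d, i, l}  B2 = {a, d, f, i}  B3 = {a, b, d, f}  B4 = {a, b, f, j}  B5 = {b, f, j, k}  B6 = {b, h, j, k}  B7 = {c, h, j, k}  B8 = {c, e, h, k}  B9 = {c, e, g, h}
Tree: B1–B2, B2–B3, B3–B4, B4–B5, B5–B6, B6–B7, B7–B8, B8–B9

Each bag holds 4 vertices, so the decomposition has width 3, which upper-bounds the treewidth. For the lower bound: the 4 vertex sets {d,i,l}, {a}, {f}, {b,h,j,k} are disjoint, each induces a connected subgraph, and every pair is joined by at least one edge of G. Contracting each set to a single vertex therefore yields K_{4} as a minor, and since treewidth is minor-monotone, tw(G) ≥ tw(K_{4}) = 3. Combining the bounds, tw(G) = 3.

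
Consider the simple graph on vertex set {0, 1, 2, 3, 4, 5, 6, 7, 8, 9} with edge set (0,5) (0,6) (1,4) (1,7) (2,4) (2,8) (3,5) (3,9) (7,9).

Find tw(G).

A width-1 tree decomposition is:
Bags: B1 = {0, 6}  B2 = {0, 5}  B3 = {3, 5}  B4 = {3, 9}  B5 = {7, 9}  B6 = {1, 7}  B7 = {1, 4}  B8 = {2, 4}  B9 = {2, 8}
Tree: B1–B2, B2–B3, B3–B4, B4–B5, B5–B6, B6–B7, B7–B8, B8–B9
Each bag holds 2 vertices, so the decomposition has width 1, which upper-bounds the treewidth. Since G has at least one edge (e.g. 6–0), it is not an edgeless graph, so tw(G) ≥ 1. The upper and lower bounds meet at 1, so that is the treewidth.

1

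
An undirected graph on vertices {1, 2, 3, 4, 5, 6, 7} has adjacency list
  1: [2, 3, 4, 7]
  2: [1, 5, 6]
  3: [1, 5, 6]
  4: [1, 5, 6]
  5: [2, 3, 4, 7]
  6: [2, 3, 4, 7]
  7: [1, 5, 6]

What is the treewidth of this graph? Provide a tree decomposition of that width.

Treewidth 3.
Bags: B1 = {1, 2, 5, 6}  B2 = {1, 4, 5, 6}  B3 = {1, 3, 5, 6}  B4 = {1, 5, 6, 7}
Tree: B1–B2, B2–B3, B3–B4

The largest bag has 4 vertices, giving width 3; this decomposition certifies tw(G) ≤ 3. For the lower bound: the 4 vertex sets {2,5}, {4,6}, {1}, {3} are disjoint, each induces a connected subgraph, and every pair is joined by at least one edge of G. Contracting each set to a single vertex therefore yields K_{4} as a minor, and since treewidth is minor-monotone, tw(G) ≥ tw(K_{4}) = 3. Combining the bounds, tw(G) = 3.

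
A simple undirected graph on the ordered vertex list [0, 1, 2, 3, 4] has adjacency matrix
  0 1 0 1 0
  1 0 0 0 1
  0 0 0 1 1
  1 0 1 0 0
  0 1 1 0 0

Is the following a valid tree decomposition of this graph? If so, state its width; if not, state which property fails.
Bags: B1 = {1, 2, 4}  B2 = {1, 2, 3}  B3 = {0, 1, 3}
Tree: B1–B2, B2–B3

Yes; width 2.

Every vertex of G appears in some bag (union = {0, 1, 2, 3, 4}); every edge is covered by a bag; and for each vertex v the set of bags containing v is connected in the bag tree. The decomposition is therefore valid. The largest bag has 3 vertices, so the width is 2.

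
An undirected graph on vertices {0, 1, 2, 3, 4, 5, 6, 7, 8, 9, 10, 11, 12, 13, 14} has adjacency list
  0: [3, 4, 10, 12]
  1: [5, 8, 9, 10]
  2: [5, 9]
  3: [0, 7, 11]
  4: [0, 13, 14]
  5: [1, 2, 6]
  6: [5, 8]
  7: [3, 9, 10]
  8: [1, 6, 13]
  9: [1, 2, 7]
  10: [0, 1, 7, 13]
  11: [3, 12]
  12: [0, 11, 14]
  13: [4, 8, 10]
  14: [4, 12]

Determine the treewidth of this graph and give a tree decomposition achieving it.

Every bag has size at most 4, so the width is 4 − 1 = 3 and tw(G) ≤ 3. For the lower bound: the 4 vertex sets {11,12,14}, {4}, {0}, {3,7,10,13} are disjoint, each induces a connected subgraph, and every pair is joined by at least one edge of G. Contracting each set to a single vertex therefore yields K_{4} as a minor, and since treewidth is minor-monotone, tw(G) ≥ tw(K_{4}) = 3. The upper and lower bounds meet at 3, so that is the treewidth.

Treewidth 3.
One optimal decomposition is:
Bags: B1 = {4, 11, 12, 14}  B2 = {0, 4, 11, 12}  B3 = {0, 3, 4, 11}  B4 = {0, 3, 4, 13}  B5 = {0, 3, 10, 13}  B6 = {3, 7, 10, 13}  B7 = {7, 8, 10, 13}  B8 = {1, 7, 8, 10}  B9 = {1, 7, 8, 9}  B10 = {1, 6, 8, 9}  B11 = {1, 5, 6, 9}  B12 = {2, 5, 6, 9}
Tree: B1–B2, B2–B3, B3–B4, B4–B5, B5–B6, B6–B7, B7–B8, B8–B9, B9–B10, B10–B11, B11–B12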